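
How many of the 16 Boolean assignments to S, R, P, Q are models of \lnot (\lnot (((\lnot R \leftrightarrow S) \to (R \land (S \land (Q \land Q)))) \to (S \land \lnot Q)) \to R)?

Initial set: {\lnot (\lnot (((\lnot R \leftrightarrow S) \to (R \land (S \land (Q \land Q)))) \to (S \land \lnot Q)) \to R)}.
\lnot (\lnot (((\lnot R \leftrightarrow S) \to (R \land (S \land (Q \land Q)))) \to (S \land \lnot Q)) \to R): α-rule — add \lnot (((\lnot R \leftrightarrow S) \to (R \land (S \land (Q \land Q)))) \to (S \land \lnot Q)), \lnot R.
\lnot (((\lnot R \leftrightarrow S) \to (R \land (S \land (Q \land Q)))) \to (S \land \lnot Q)): α-rule — add ((\lnot R \leftrightarrow S) \to (R \land (S \land (Q \land Q)))), \lnot (S \land \lnot Q).
((\lnot R \leftrightarrow S) \to (R \land (S \land (Q \land Q)))): β-rule — branch into \lnot (\lnot R \leftrightarrow S)  //  (R \land (S \land (Q \land Q))).
  branch 1 (add \lnot (\lnot R \leftrightarrow S)):
    \lnot (S \land \lnot Q): β-rule — branch into \lnot S  //  \lnot \lnot Q.
      branch 1.1 (add \lnot S):
        \lnot (\lnot R \leftrightarrow S): β-rule — branch into \lnot R, \lnot S  //  \lnot \lnot R, S.
          branch 1.1.1 (add \lnot R, \lnot S):
            ○ open, literals {R=F, S=F}.
          branch 1.1.2 (add \lnot \lnot R, S):
            × closes — contains both R and \lnot R.
      branch 1.2 (add \lnot \lnot Q):
        \lnot (\lnot R \leftrightarrow S): β-rule — branch into \lnot R, \lnot S  //  \lnot \lnot R, S.
          branch 1.2.1 (add \lnot R, \lnot S):
            ○ open, literals {Q=T, R=F, S=F}.
          branch 1.2.2 (add \lnot \lnot R, S):
            × closes — contains both R and \lnot R.
  branch 2 (add (R \land (S \land (Q \land Q)))):
    (R \land (S \land (Q \land Q))): α-rule — add R, (S \land (Q \land Q)).
    × closes — contains both R and \lnot R.
3 branches closed, 2 open.
Each open branch fixes some atoms; the unmentioned ones are free. Counting distinct full assignments: branch {R=F, S=F} (P, Q) contributes 4 new; branch {Q=T, R=F, S=F} (P) contributes 0 new. Total: 4.

4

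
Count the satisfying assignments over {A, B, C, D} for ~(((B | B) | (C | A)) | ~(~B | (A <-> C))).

2

Initial set: {T ~(((B | B) | (C | A)) | ~(~B | (A <-> C)))}.
T ~(((B | B) | (C | A)) | ~(~B | (A <-> C))): α-rule — add F ((B | B) | (C | A)), F ~(~B | (A <-> C)).
F ((B | B) | (C | A)): α-rule — add F (B | B), F (C | A).
F (B | B): α-rule — add F B, F B.
F (C | A): α-rule — add F C, F A.
F ~(~B | (A <-> C)): β-rule — branch into T ~B  //  T (A <-> C).
  branch 1 (add T ~B):
    ○ open, literals {A=F, B=F, C=F}.
  branch 2 (add T (A <-> C)):
    T (A <-> C): β-rule — branch into T A, T C  //  F A, F C.
      branch 2.1 (add T A, T C):
        × closes — contains both A and ~A.
      branch 2.2 (add F A, F C):
        ○ open, literals {A=F, B=F, C=F}.
1 branch closed, 2 open.
Each open branch fixes some atoms; the unmentioned ones are free. Counting distinct full assignments: branch {A=F, B=F, C=F} (D) contributes 2 new; branch {A=F, B=F, C=F} (D) contributes 0 new. Total: 2.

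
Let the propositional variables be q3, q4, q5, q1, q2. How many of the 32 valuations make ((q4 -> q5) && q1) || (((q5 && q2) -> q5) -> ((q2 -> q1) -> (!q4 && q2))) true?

20

Initial set: {T (((q4 -> q5) && q1) || (((q5 && q2) -> q5) -> ((q2 -> q1) -> (!q4 && q2))))}.
T (((q4 -> q5) && q1) || (((q5 && q2) -> q5) -> ((q2 -> q1) -> (!q4 && q2)))): β-rule — branch into T ((q4 -> q5) && q1)  //  T (((q5 && q2) -> q5) -> ((q2 -> q1) -> (!q4 && q2))).
  branch 1 (add T ((q4 -> q5) && q1)):
    T ((q4 -> q5) && q1): α-rule — add T (q4 -> q5), T q1.
    T (q4 -> q5): β-rule — branch into F q4  //  T q5.
      branch 1.1 (add F q4):
        ○ open, literals {q1=T, q4=F}.
      branch 1.2 (add T q5):
        ○ open, literals {q1=T, q5=T}.
  branch 2 (add T (((q5 && q2) -> q5) -> ((q2 -> q1) -> (!q4 && q2)))):
    T (((q5 && q2) -> q5) -> ((q2 -> q1) -> (!q4 && q2))): β-rule — branch into F ((q5 && q2) -> q5)  //  T ((q2 -> q1) -> (!q4 && q2)).
      branch 2.1 (add F ((q5 && q2) -> q5)):
        F ((q5 && q2) -> q5): α-rule — add T (q5 && q2), F q5.
        T (q5 && q2): α-rule — add T q5, T q2.
        × closes — contains both q5 and !q5.
      branch 2.2 (add T ((q2 -> q1) -> (!q4 && q2))):
        T ((q2 -> q1) -> (!q4 && q2)): β-rule — branch into F (q2 -> q1)  //  T (!q4 && q2).
          branch 2.2.1 (add F (q2 -> q1)):
            F (q2 -> q1): α-rule — add T q2, F q1.
            ○ open, literals {q1=F, q2=T}.
          branch 2.2.2 (add T (!q4 && q2)):
            T (!q4 && q2): α-rule — add T !q4, T q2.
            ○ open, literals {q2=T, q4=F}.
1 branch closed, 4 open.
Each open branch fixes some atoms; the unmentioned ones are free. Counting distinct full assignments: branch {q1=T, q4=F} (q3, q5, q2) contributes 8 new; branch {q1=T, q5=T} (q3, q4, q2) contributes 4 new; branch {q1=F, q2=T} (q3, q4, q5) contributes 8 new; branch {q2=T, q4=F} (q3, q5, q1) contributes 0 new. Total: 20.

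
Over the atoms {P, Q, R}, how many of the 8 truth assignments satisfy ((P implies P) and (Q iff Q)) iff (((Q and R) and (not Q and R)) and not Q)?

0

Initial set: {(((P implies P) and (Q iff Q)) iff (((Q and R) and (not Q and R)) and not Q))}.
(((P implies P) and (Q iff Q)) iff (((Q and R) and (not Q and R)) and not Q)): β-rule — branch into ((P implies P) and (Q iff Q)), (((Q and R) and (not Q and R)) and not Q)  //  not ((P implies P) and (Q iff Q)), not (((Q and R) and (not Q and R)) and not Q).
  branch 1 (add ((P implies P) and (Q iff Q)), (((Q and R) and (not Q and R)) and not Q)):
    ((P implies P) and (Q iff Q)): α-rule — add (P implies P), (Q iff Q).
    (((Q and R) and (not Q and R)) and not Q): α-rule — add ((Q and R) and (not Q and R)), not Q.
    ((Q and R) and (not Q and R)): α-rule — add (Q and R), (not Q and R).
    (Q and R): α-rule — add Q, R.
    × closes — contains both Q and not Q.
  branch 2 (add not ((P implies P) and (Q iff Q)), not (((Q and R) and (not Q and R)) and not Q)):
    not ((P implies P) and (Q iff Q)): β-rule — branch into not (P implies P)  //  not (Q iff Q).
      branch 2.1 (add not (P implies P)):
        not (P implies P): α-rule — add P, not P.
        × closes — contains both P and not P.
      branch 2.2 (add not (Q iff Q)):
        not (((Q and R) and (not Q and R)) and not Q): β-rule — branch into not ((Q and R) and (not Q and R))  //  not not Q.
          branch 2.2.1 (add not ((Q and R) and (not Q and R))):
            not (Q iff Q): β-rule — branch into Q, not Q  //  not Q, Q.
              branch 2.2.1.1 (add Q, not Q):
                × closes — contains both Q and not Q.
              branch 2.2.1.2 (add not Q, Q):
                × closes — contains both Q and not Q.
          branch 2.2.2 (add not not Q):
            not (Q iff Q): β-rule — branch into Q, not Q  //  not Q, Q.
              branch 2.2.2.1 (add Q, not Q):
                × closes — contains both Q and not Q.
              branch 2.2.2.2 (add not Q, Q):
                × closes — contains both Q and not Q.
All 6 branches close.
No open branches: the formula has 0 satisfying assignments.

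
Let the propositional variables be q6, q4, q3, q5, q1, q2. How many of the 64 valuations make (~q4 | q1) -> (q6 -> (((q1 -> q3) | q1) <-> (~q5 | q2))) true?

58

Initial set: {T ((~q4 | q1) -> (q6 -> (((q1 -> q3) | q1) <-> (~q5 | q2))))}.
T ((~q4 | q1) -> (q6 -> (((q1 -> q3) | q1) <-> (~q5 | q2)))): β-rule — branch into F (~q4 | q1)  //  T (q6 -> (((q1 -> q3) | q1) <-> (~q5 | q2))).
  branch 1 (add F (~q4 | q1)):
    F (~q4 | q1): α-rule — add F ~q4, F q1.
    ○ open, literals {q1=false, q4=true}.
  branch 2 (add T (q6 -> (((q1 -> q3) | q1) <-> (~q5 | q2)))):
    T (q6 -> (((q1 -> q3) | q1) <-> (~q5 | q2))): β-rule — branch into F q6  //  T (((q1 -> q3) | q1) <-> (~q5 | q2)).
      branch 2.1 (add F q6):
        ○ open, literals {q6=false}.
      branch 2.2 (add T (((q1 -> q3) | q1) <-> (~q5 | q2))):
        T (((q1 -> q3) | q1) <-> (~q5 | q2)): β-rule — branch into T ((q1 -> q3) | q1), T (~q5 | q2)  //  F ((q1 -> q3) | q1), F (~q5 | q2).
          branch 2.2.1 (add T ((q1 -> q3) | q1), T (~q5 | q2)):
            T ((q1 -> q3) | q1): β-rule — branch into T (q1 -> q3)  //  T q1.
              branch 2.2.1.1 (add T (q1 -> q3)):
                T (~q5 | q2): β-rule — branch into T ~q5  //  T q2.
                  branch 2.2.1.1.1 (add T ~q5):
                    T (q1 -> q3): β-rule — branch into F q1  //  T q3.
                      branch 2.2.1.1.1.1 (add F q1):
                        ○ open, literals {q1=false, q5=false}.
                      branch 2.2.1.1.1.2 (add T q3):
                        ○ open, literals {q3=true, q5=false}.
                  branch 2.2.1.1.2 (add T q2):
                    T (q1 -> q3): β-rule — branch into F q1  //  T q3.
                      branch 2.2.1.1.2.1 (add F q1):
                        ○ open, literals {q1=false, q2=true}.
                      branch 2.2.1.1.2.2 (add T q3):
                        ○ open, literals {q2=true, q3=true}.
              branch 2.2.1.2 (add T q1):
                T (~q5 | q2): β-rule — branch into T ~q5  //  T q2.
                  branch 2.2.1.2.1 (add T ~q5):
                    ○ open, literals {q1=true, q5=false}.
                  branch 2.2.1.2.2 (add T q2):
                    ○ open, literals {q1=true, q2=true}.
          branch 2.2.2 (add F ((q1 -> q3) | q1), F (~q5 | q2)):
            F ((q1 -> q3) | q1): α-rule — add F (q1 -> q3), F q1.
            F (~q5 | q2): α-rule — add F ~q5, F q2.
            F (q1 -> q3): α-rule — add T q1, F q3.
            × closes — contains both q1 and ~q1.
1 branch closed, 8 open.
Each open branch fixes some atoms; the unmentioned ones are free. Counting distinct full assignments: branch {q1=false, q4=true} (q6, q3, q5, q2) contributes 16 new; branch {q6=false} (q4, q3, q5, q1, q2) contributes 24 new; branch {q1=false, q5=false} (q6, q4, q3, q2) contributes 4 new; branch {q3=true, q5=false} (q6, q4, q1, q2) contributes 4 new; branch {q1=false, q2=true} (q6, q4, q3, q5) contributes 2 new; branch {q2=true, q3=true} (q6, q4, q5, q1) contributes 2 new; branch {q1=true, q5=false} (q6, q4, q3, q2) contributes 4 new; branch {q1=true, q2=true} (q6, q4, q3, q5) contributes 2 new. Total: 58.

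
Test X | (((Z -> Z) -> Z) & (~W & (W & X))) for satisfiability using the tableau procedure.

Satisfiable

Initial set: {(X | (((Z -> Z) -> Z) & (~W & (W & X))))}.
(X | (((Z -> Z) -> Z) & (~W & (W & X)))): β-rule — branch into X  //  (((Z -> Z) -> Z) & (~W & (W & X))).
  branch 1 (add X):
    ○ open, literals {X=true}.
  branch 2 (add (((Z -> Z) -> Z) & (~W & (W & X)))):
    (((Z -> Z) -> Z) & (~W & (W & X))): α-rule — add ((Z -> Z) -> Z), (~W & (W & X)).
    (~W & (W & X)): α-rule — add ~W, (W & X).
    (W & X): α-rule — add W, X.
    × closes — contains both W and ~W.
1 branch closed, 1 open.
An open branch gives a satisfying assignment: X=true.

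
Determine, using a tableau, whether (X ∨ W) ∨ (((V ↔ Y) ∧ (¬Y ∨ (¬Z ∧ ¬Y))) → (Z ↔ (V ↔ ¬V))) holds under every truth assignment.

Not valid

Assume the negation and expand:
Initial set: {¬((X ∨ W) ∨ (((V ↔ Y) ∧ (¬Y ∨ (¬Z ∧ ¬Y))) → (Z ↔ (V ↔ ¬V))))}.
¬((X ∨ W) ∨ (((V ↔ Y) ∧ (¬Y ∨ (¬Z ∧ ¬Y))) → (Z ↔ (V ↔ ¬V)))): α-rule — add ¬(X ∨ W), ¬(((V ↔ Y) ∧ (¬Y ∨ (¬Z ∧ ¬Y))) → (Z ↔ (V ↔ ¬V))).
¬(X ∨ W): α-rule — add ¬X, ¬W.
¬(((V ↔ Y) ∧ (¬Y ∨ (¬Z ∧ ¬Y))) → (Z ↔ (V ↔ ¬V))): α-rule — add ((V ↔ Y) ∧ (¬Y ∨ (¬Z ∧ ¬Y))), ¬(Z ↔ (V ↔ ¬V)).
((V ↔ Y) ∧ (¬Y ∨ (¬Z ∧ ¬Y))): α-rule — add (V ↔ Y), (¬Y ∨ (¬Z ∧ ¬Y)).
¬(Z ↔ (V ↔ ¬V)): β-rule — branch into Z, ¬(V ↔ ¬V)  //  ¬Z, (V ↔ ¬V).
  branch 1 (add Z, ¬(V ↔ ¬V)):
    (V ↔ Y): β-rule — branch into V, Y  //  ¬V, ¬Y.
      branch 1.1 (add V, Y):
        (¬Y ∨ (¬Z ∧ ¬Y)): β-rule — branch into ¬Y  //  (¬Z ∧ ¬Y).
          branch 1.1.1 (add ¬Y):
            × closes — contains both Y and ¬Y.
          branch 1.1.2 (add (¬Z ∧ ¬Y)):
            (¬Z ∧ ¬Y): α-rule — add ¬Z, ¬Y.
            × closes — contains both Z and ¬Z.
      branch 1.2 (add ¬V, ¬Y):
        (¬Y ∨ (¬Z ∧ ¬Y)): β-rule — branch into ¬Y  //  (¬Z ∧ ¬Y).
          branch 1.2.1 (add ¬Y):
            ¬(V ↔ ¬V): β-rule — branch into V, ¬¬V  //  ¬V, ¬V.
              branch 1.2.1.1 (add V, ¬¬V):
                × closes — contains both V and ¬V.
              branch 1.2.1.2 (add ¬V, ¬V):
                ○ open, literals {V=F, W=F, X=F, Y=F, Z=T}.
          branch 1.2.2 (add (¬Z ∧ ¬Y)):
            (¬Z ∧ ¬Y): α-rule — add ¬Z, ¬Y.
            × closes — contains both Z and ¬Z.
  branch 2 (add ¬Z, (V ↔ ¬V)):
    (V ↔ Y): β-rule — branch into V, Y  //  ¬V, ¬Y.
      branch 2.1 (add V, Y):
        (¬Y ∨ (¬Z ∧ ¬Y)): β-rule — branch into ¬Y  //  (¬Z ∧ ¬Y).
          branch 2.1.1 (add ¬Y):
            × closes — contains both Y and ¬Y.
          branch 2.1.2 (add (¬Z ∧ ¬Y)):
            (¬Z ∧ ¬Y): α-rule — add ¬Z, ¬Y.
            × closes — contains both Y and ¬Y.
      branch 2.2 (add ¬V, ¬Y):
        (¬Y ∨ (¬Z ∧ ¬Y)): β-rule — branch into ¬Y  //  (¬Z ∧ ¬Y).
          branch 2.2.1 (add ¬Y):
            (V ↔ ¬V): β-rule — branch into V, ¬V  //  ¬V, ¬¬V.
              branch 2.2.1.1 (add V, ¬V):
                × closes — contains both V and ¬V.
              branch 2.2.1.2 (add ¬V, ¬¬V):
                × closes — contains both V and ¬V.
          branch 2.2.2 (add (¬Z ∧ ¬Y)):
            (¬Z ∧ ¬Y): α-rule — add ¬Z, ¬Y.
            (V ↔ ¬V): β-rule — branch into V, ¬V  //  ¬V, ¬¬V.
              branch 2.2.2.1 (add V, ¬V):
                × closes — contains both V and ¬V.
              branch 2.2.2.2 (add ¬V, ¬¬V):
                × closes — contains both V and ¬V.
10 branches closed, 1 open.
An open branch gives a countermodel: V=F, W=F, X=F, Y=F, Z=T (unmentioned atoms arbitrary); under it the original formula is false.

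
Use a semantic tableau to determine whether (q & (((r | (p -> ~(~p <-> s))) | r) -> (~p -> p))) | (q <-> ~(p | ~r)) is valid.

Assume the negation and expand:
Initial set: {~((q & (((r | (p -> ~(~p <-> s))) | r) -> (~p -> p))) | (q <-> ~(p | ~r)))}.
~((q & (((r | (p -> ~(~p <-> s))) | r) -> (~p -> p))) | (q <-> ~(p | ~r))): α-rule — add ~(q & (((r | (p -> ~(~p <-> s))) | r) -> (~p -> p))), ~(q <-> ~(p | ~r)).
~(q & (((r | (p -> ~(~p <-> s))) | r) -> (~p -> p))): β-rule — branch into ~q  //  ~(((r | (p -> ~(~p <-> s))) | r) -> (~p -> p)).
  branch 1 (add ~q):
    ~(q <-> ~(p | ~r)): β-rule — branch into q, ~~(p | ~r)  //  ~q, ~(p | ~r).
      branch 1.1 (add q, ~~(p | ~r)):
        × closes — contains both q and ~q.
      branch 1.2 (add ~q, ~(p | ~r)):
        ~(p | ~r): α-rule — add ~p, ~~r.
        ○ open, literals {p=false, q=false, r=true}.
  branch 2 (add ~(((r | (p -> ~(~p <-> s))) | r) -> (~p -> p))):
    ~(((r | (p -> ~(~p <-> s))) | r) -> (~p -> p)): α-rule — add ((r | (p -> ~(~p <-> s))) | r), ~(~p -> p).
    ~(~p -> p): α-rule — add ~p, ~p.
    ~(q <-> ~(p | ~r)): β-rule — branch into q, ~~(p | ~r)  //  ~q, ~(p | ~r).
      branch 2.1 (add q, ~~(p | ~r)):
        ((r | (p -> ~(~p <-> s))) | r): β-rule — branch into (r | (p -> ~(~p <-> s)))  //  r.
          branch 2.1.1 (add (r | (p -> ~(~p <-> s)))):
            ~~(p | ~r): β-rule — branch into p  //  ~r.
              branch 2.1.1.1 (add p):
                × closes — contains both p and ~p.
              branch 2.1.1.2 (add ~r):
                (r | (p -> ~(~p <-> s))): β-rule — branch into r  //  (p -> ~(~p <-> s)).
                  branch 2.1.1.2.1 (add r):
                    × closes — contains both r and ~r.
                  branch 2.1.1.2.2 (add (p -> ~(~p <-> s))):
                    (p -> ~(~p <-> s)): β-rule — branch into ~p  //  ~(~p <-> s).
                      branch 2.1.1.2.2.1 (add ~p):
                        ○ open, literals {p=false, q=true, r=false}.
                      branch 2.1.1.2.2.2 (add ~(~p <-> s)):
                        ~(~p <-> s): β-rule — branch into ~p, ~s  //  ~~p, s.
                          branch 2.1.1.2.2.2.1 (add ~p, ~s):
                            ○ open, literals {p=false, q=true, r=false, s=false}.
                          branch 2.1.1.2.2.2.2 (add ~~p, s):
                            × closes — contains both p and ~p.
          branch 2.1.2 (add r):
            ~~(p | ~r): β-rule — branch into p  //  ~r.
              branch 2.1.2.1 (add p):
                × closes — contains both p and ~p.
              branch 2.1.2.2 (add ~r):
                × closes — contains both r and ~r.
      branch 2.2 (add ~q, ~(p | ~r)):
        ~(p | ~r): α-rule — add ~p, ~~r.
        ((r | (p -> ~(~p <-> s))) | r): β-rule — branch into (r | (p -> ~(~p <-> s)))  //  r.
          branch 2.2.1 (add (r | (p -> ~(~p <-> s)))):
            (r | (p -> ~(~p <-> s))): β-rule — branch into r  //  (p -> ~(~p <-> s)).
              branch 2.2.1.1 (add r):
                ○ open, literals {p=false, q=false, r=true}.
              branch 2.2.1.2 (add (p -> ~(~p <-> s))):
                (p -> ~(~p <-> s)): β-rule — branch into ~p  //  ~(~p <-> s).
                  branch 2.2.1.2.1 (add ~p):
                    ○ open, literals {p=false, q=false, r=true}.
                  branch 2.2.1.2.2 (add ~(~p <-> s)):
                    ~(~p <-> s): β-rule — branch into ~p, ~s  //  ~~p, s.
                      branch 2.2.1.2.2.1 (add ~p, ~s):
                        ○ open, literals {p=false, q=false, r=true, s=false}.
                      branch 2.2.1.2.2.2 (add ~~p, s):
                        × closes — contains both p and ~p.
          branch 2.2.2 (add r):
            ○ open, literals {p=false, q=false, r=true}.
7 branches closed, 7 open.
An open branch gives a countermodel: p=false, q=false, r=true (unmentioned atoms arbitrary); under it the original formula is false.

Not valid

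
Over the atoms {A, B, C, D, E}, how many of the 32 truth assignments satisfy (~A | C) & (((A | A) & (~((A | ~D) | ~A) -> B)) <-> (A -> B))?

4

Initial set: {((~A | C) & (((A | A) & (~((A | ~D) | ~A) -> B)) <-> (A -> B)))}.
((~A | C) & (((A | A) & (~((A | ~D) | ~A) -> B)) <-> (A -> B))): α-rule — add (~A | C), (((A | A) & (~((A | ~D) | ~A) -> B)) <-> (A -> B)).
(~A | C): β-rule — branch into ~A  //  C.
  branch 1 (add ~A):
    (((A | A) & (~((A | ~D) | ~A) -> B)) <-> (A -> B)): β-rule — branch into ((A | A) & (~((A | ~D) | ~A) -> B)), (A -> B)  //  ~((A | A) & (~((A | ~D) | ~A) -> B)), ~(A -> B).
      branch 1.1 (add ((A | A) & (~((A | ~D) | ~A) -> B)), (A -> B)):
        ((A | A) & (~((A | ~D) | ~A) -> B)): α-rule — add (A | A), (~((A | ~D) | ~A) -> B).
        (A -> B): β-rule — branch into ~A  //  B.
          branch 1.1.1 (add ~A):
            (A | A): β-rule — branch into A  //  A.
              branch 1.1.1.1 (add A):
                × closes — contains both A and ~A.
              branch 1.1.1.2 (add A):
                × closes — contains both A and ~A.
          branch 1.1.2 (add B):
            (A | A): β-rule — branch into A  //  A.
              branch 1.1.2.1 (add A):
                × closes — contains both A and ~A.
              branch 1.1.2.2 (add A):
                × closes — contains both A and ~A.
      branch 1.2 (add ~((A | A) & (~((A | ~D) | ~A) -> B)), ~(A -> B)):
        ~(A -> B): α-rule — add A, ~B.
        × closes — contains both A and ~A.
  branch 2 (add C):
    (((A | A) & (~((A | ~D) | ~A) -> B)) <-> (A -> B)): β-rule — branch into ((A | A) & (~((A | ~D) | ~A) -> B)), (A -> B)  //  ~((A | A) & (~((A | ~D) | ~A) -> B)), ~(A -> B).
      branch 2.1 (add ((A | A) & (~((A | ~D) | ~A) -> B)), (A -> B)):
        ((A | A) & (~((A | ~D) | ~A) -> B)): α-rule — add (A | A), (~((A | ~D) | ~A) -> B).
        (A -> B): β-rule — branch into ~A  //  B.
          branch 2.1.1 (add ~A):
            (A | A): β-rule — branch into A  //  A.
              branch 2.1.1.1 (add A):
                × closes — contains both A and ~A.
              branch 2.1.1.2 (add A):
                × closes — contains both A and ~A.
          branch 2.1.2 (add B):
            (A | A): β-rule — branch into A  //  A.
              branch 2.1.2.1 (add A):
                (~((A | ~D) | ~A) -> B): β-rule — branch into ~~((A | ~D) | ~A)  //  B.
                  branch 2.1.2.1.1 (add ~~((A | ~D) | ~A)):
                    ~~((A | ~D) | ~A): β-rule — branch into (A | ~D)  //  ~A.
                      branch 2.1.2.1.1.1 (add (A | ~D)):
                        (A | ~D): β-rule — branch into A  //  ~D.
                          branch 2.1.2.1.1.1.1 (add A):
                            ○ open, literals {A=1, B=1, C=1}.
                          branch 2.1.2.1.1.1.2 (add ~D):
                            ○ open, literals {A=1, B=1, C=1, D=0}.
                      branch 2.1.2.1.1.2 (add ~A):
                        × closes — contains both A and ~A.
                  branch 2.1.2.1.2 (add B):
                    ○ open, literals {A=1, B=1, C=1}.
              branch 2.1.2.2 (add A):
                (~((A | ~D) | ~A) -> B): β-rule — branch into ~~((A | ~D) | ~A)  //  B.
                  branch 2.1.2.2.1 (add ~~((A | ~D) | ~A)):
                    ~~((A | ~D) | ~A): β-rule — branch into (A | ~D)  //  ~A.
                      branch 2.1.2.2.1.1 (add (A | ~D)):
                        (A | ~D): β-rule — branch into A  //  ~D.
                          branch 2.1.2.2.1.1.1 (add A):
                            ○ open, literals {A=1, B=1, C=1}.
                          branch 2.1.2.2.1.1.2 (add ~D):
                            ○ open, literals {A=1, B=1, C=1, D=0}.
                      branch 2.1.2.2.1.2 (add ~A):
                        × closes — contains both A and ~A.
                  branch 2.1.2.2.2 (add B):
                    ○ open, literals {A=1, B=1, C=1}.
      branch 2.2 (add ~((A | A) & (~((A | ~D) | ~A) -> B)), ~(A -> B)):
        ~(A -> B): α-rule — add A, ~B.
        ~((A | A) & (~((A | ~D) | ~A) -> B)): β-rule — branch into ~(A | A)  //  ~(~((A | ~D) | ~A) -> B).
          branch 2.2.1 (add ~(A | A)):
            ~(A | A): α-rule — add ~A, ~A.
            × closes — contains both A and ~A.
          branch 2.2.2 (add ~(~((A | ~D) | ~A) -> B)):
            ~(~((A | ~D) | ~A) -> B): α-rule — add ~((A | ~D) | ~A), ~B.
            ~((A | ~D) | ~A): α-rule — add ~(A | ~D), ~~A.
            ~(A | ~D): α-rule — add ~A, ~~D.
            × closes — contains both A and ~A.
11 branches closed, 6 open.
Each open branch fixes some atoms; the unmentioned ones are free. Counting distinct full assignments: branch {A=1, B=1, C=1} (D, E) contributes 4 new; branch {A=1, B=1, C=1, D=0} (E) contributes 0 new; branch {A=1, B=1, C=1} (D, E) contributes 0 new; branch {A=1, B=1, C=1} (D, E) contributes 0 new; branch {A=1, B=1, C=1, D=0} (E) contributes 0 new; branch {A=1, B=1, C=1} (D, E) contributes 0 new. Total: 4.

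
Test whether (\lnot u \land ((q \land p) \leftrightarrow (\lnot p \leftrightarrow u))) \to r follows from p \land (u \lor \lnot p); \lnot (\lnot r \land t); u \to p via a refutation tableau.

Yes

Initial set: {T (p \land (u \lor \lnot p)); T \lnot (\lnot r \land t); T (u \to p); F ((\lnot u \land ((q \land p) \leftrightarrow (\lnot p \leftrightarrow u))) \to r)}.
T (p \land (u \lor \lnot p)): α-rule — add T p, T (u \lor \lnot p).
F ((\lnot u \land ((q \land p) \leftrightarrow (\lnot p \leftrightarrow u))) \to r): α-rule — add T (\lnot u \land ((q \land p) \leftrightarrow (\lnot p \leftrightarrow u))), F r.
T (\lnot u \land ((q \land p) \leftrightarrow (\lnot p \leftrightarrow u))): α-rule — add T \lnot u, T ((q \land p) \leftrightarrow (\lnot p \leftrightarrow u)).
T \lnot (\lnot r \land t): β-rule — branch into F \lnot r  //  F t.
  branch 1 (add F \lnot r):
    × closes — contains both r and \lnot r.
  branch 2 (add F t):
    T (u \to p): β-rule — branch into F u  //  T p.
      branch 2.1 (add F u):
        T (u \lor \lnot p): β-rule — branch into T u  //  T \lnot p.
          branch 2.1.1 (add T u):
            × closes — contains both u and \lnot u.
          branch 2.1.2 (add T \lnot p):
            × closes — contains both p and \lnot p.
      branch 2.2 (add T p):
        T (u \lor \lnot p): β-rule — branch into T u  //  T \lnot p.
          branch 2.2.1 (add T u):
            × closes — contains both u and \lnot u.
          branch 2.2.2 (add T \lnot p):
            × closes — contains both p and \lnot p.
All 5 branches close.
Every branch closed, so the premises entail the conclusion.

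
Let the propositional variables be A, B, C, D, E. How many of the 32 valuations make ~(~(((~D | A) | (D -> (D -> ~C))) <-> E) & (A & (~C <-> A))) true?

Initial set: {~(~(((~D | A) | (D -> (D -> ~C))) <-> E) & (A & (~C <-> A)))}.
~(~(((~D | A) | (D -> (D -> ~C))) <-> E) & (A & (~C <-> A))): β-rule — branch into ~~(((~D | A) | (D -> (D -> ~C))) <-> E)  //  ~(A & (~C <-> A)).
  branch 1 (add ~~(((~D | A) | (D -> (D -> ~C))) <-> E)):
    ~~(((~D | A) | (D -> (D -> ~C))) <-> E): β-rule — branch into ((~D | A) | (D -> (D -> ~C))), E  //  ~((~D | A) | (D -> (D -> ~C))), ~E.
      branch 1.1 (add ((~D | A) | (D -> (D -> ~C))), E):
        ((~D | A) | (D -> (D -> ~C))): β-rule — branch into (~D | A)  //  (D -> (D -> ~C)).
          branch 1.1.1 (add (~D | A)):
            (~D | A): β-rule — branch into ~D  //  A.
              branch 1.1.1.1 (add ~D):
                ○ open, literals {D=false, E=true}.
              branch 1.1.1.2 (add A):
                ○ open, literals {A=true, E=true}.
          branch 1.1.2 (add (D -> (D -> ~C))):
            (D -> (D -> ~C)): β-rule — branch into ~D  //  (D -> ~C).
              branch 1.1.2.1 (add ~D):
                ○ open, literals {D=false, E=true}.
              branch 1.1.2.2 (add (D -> ~C)):
                (D -> ~C): β-rule — branch into ~D  //  ~C.
                  branch 1.1.2.2.1 (add ~D):
                    ○ open, literals {D=false, E=true}.
                  branch 1.1.2.2.2 (add ~C):
                    ○ open, literals {C=false, E=true}.
      branch 1.2 (add ~((~D | A) | (D -> (D -> ~C))), ~E):
        ~((~D | A) | (D -> (D -> ~C))): α-rule — add ~(~D | A), ~(D -> (D -> ~C)).
        ~(~D | A): α-rule — add ~~D, ~A.
        ~(D -> (D -> ~C)): α-rule — add D, ~(D -> ~C).
        ~(D -> ~C): α-rule — add D, ~~C.
        ○ open, literals {A=false, C=true, D=true, E=false}.
  branch 2 (add ~(A & (~C <-> A))):
    ~(A & (~C <-> A)): β-rule — branch into ~A  //  ~(~C <-> A).
      branch 2.1 (add ~A):
        ○ open, literals {A=false}.
      branch 2.2 (add ~(~C <-> A)):
        ~(~C <-> A): β-rule — branch into ~C, ~A  //  ~~C, A.
          branch 2.2.1 (add ~C, ~A):
            ○ open, literals {A=false, C=false}.
          branch 2.2.2 (add ~~C, A):
            ○ open, literals {A=true, C=true}.
0 branches closed, 9 open.
Each open branch fixes some atoms; the unmentioned ones are free. Counting distinct full assignments: branch {D=false, E=true} (A, B, C) contributes 8 new; branch {A=true, E=true} (B, C, D) contributes 4 new; branch {D=false, E=true} (A, B, C) contributes 0 new; branch {D=false, E=true} (A, B, C) contributes 0 new; branch {C=false, E=true} (A, B, D) contributes 2 new; branch {A=false, C=true, D=true, E=false} (B) contributes 2 new; branch {A=false} (B, C, D, E) contributes 8 new; branch {A=false, C=false} (B, D, E) contributes 0 new; branch {A=true, C=true} (B, D, E) contributes 4 new. Total: 28.

28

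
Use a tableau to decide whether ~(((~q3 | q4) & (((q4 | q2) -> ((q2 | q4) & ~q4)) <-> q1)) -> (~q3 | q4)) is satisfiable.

Initial set: {T ~(((~q3 | q4) & (((q4 | q2) -> ((q2 | q4) & ~q4)) <-> q1)) -> (~q3 | q4))}.
T ~(((~q3 | q4) & (((q4 | q2) -> ((q2 | q4) & ~q4)) <-> q1)) -> (~q3 | q4)): α-rule — add T ((~q3 | q4) & (((q4 | q2) -> ((q2 | q4) & ~q4)) <-> q1)), F (~q3 | q4).
T ((~q3 | q4) & (((q4 | q2) -> ((q2 | q4) & ~q4)) <-> q1)): α-rule — add T (~q3 | q4), T (((q4 | q2) -> ((q2 | q4) & ~q4)) <-> q1).
F (~q3 | q4): α-rule — add F ~q3, F q4.
T (~q3 | q4): β-rule — branch into T ~q3  //  T q4.
  branch 1 (add T ~q3):
    × closes — contains both q3 and ~q3.
  branch 2 (add T q4):
    × closes — contains both q4 and ~q4.
All 2 branches close.
Every branch closed; the formula is unsatisfiable.

Unsatisfiable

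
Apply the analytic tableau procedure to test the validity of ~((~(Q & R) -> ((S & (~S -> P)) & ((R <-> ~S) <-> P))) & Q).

Assume the negation and expand:
Initial set: {~~((~(Q & R) -> ((S & (~S -> P)) & ((R <-> ~S) <-> P))) & Q)}.
~~((~(Q & R) -> ((S & (~S -> P)) & ((R <-> ~S) <-> P))) & Q): α-rule — add (~(Q & R) -> ((S & (~S -> P)) & ((R <-> ~S) <-> P))), Q.
(~(Q & R) -> ((S & (~S -> P)) & ((R <-> ~S) <-> P))): β-rule — branch into ~~(Q & R)  //  ((S & (~S -> P)) & ((R <-> ~S) <-> P)).
  branch 1 (add ~~(Q & R)):
    ~~(Q & R): α-rule — add Q, R.
    ○ open, literals {Q=true, R=true}.
  branch 2 (add ((S & (~S -> P)) & ((R <-> ~S) <-> P))):
    ((S & (~S -> P)) & ((R <-> ~S) <-> P)): α-rule — add (S & (~S -> P)), ((R <-> ~S) <-> P).
    (S & (~S -> P)): α-rule — add S, (~S -> P).
    ((R <-> ~S) <-> P): β-rule — branch into (R <-> ~S), P  //  ~(R <-> ~S), ~P.
      branch 2.1 (add (R <-> ~S), P):
        (~S -> P): β-rule — branch into ~~S  //  P.
          branch 2.1.1 (add ~~S):
            (R <-> ~S): β-rule — branch into R, ~S  //  ~R, ~~S.
              branch 2.1.1.1 (add R, ~S):
                × closes — contains both S and ~S.
              branch 2.1.1.2 (add ~R, ~~S):
                ○ open, literals {P=true, Q=true, R=false, S=true}.
          branch 2.1.2 (add P):
            (R <-> ~S): β-rule — branch into R, ~S  //  ~R, ~~S.
              branch 2.1.2.1 (add R, ~S):
                × closes — contains both S and ~S.
              branch 2.1.2.2 (add ~R, ~~S):
                ○ open, literals {P=true, Q=true, R=false, S=true}.
      branch 2.2 (add ~(R <-> ~S), ~P):
        (~S -> P): β-rule — branch into ~~S  //  P.
          branch 2.2.1 (add ~~S):
            ~(R <-> ~S): β-rule — branch into R, ~~S  //  ~R, ~S.
              branch 2.2.1.1 (add R, ~~S):
                ○ open, literals {P=false, Q=true, R=true, S=true}.
              branch 2.2.1.2 (add ~R, ~S):
                × closes — contains both S and ~S.
          branch 2.2.2 (add P):
            × closes — contains both P and ~P.
4 branches closed, 4 open.
An open branch gives a countermodel: Q=true, R=true (unmentioned atoms arbitrary); under it the original formula is false.

Not valid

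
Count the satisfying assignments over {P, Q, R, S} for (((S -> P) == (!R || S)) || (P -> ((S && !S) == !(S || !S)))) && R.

8

Initial set: {((((S -> P) == (!R || S)) || (P -> ((S && !S) == !(S || !S)))) && R)}.
((((S -> P) == (!R || S)) || (P -> ((S && !S) == !(S || !S)))) && R): α-rule — add (((S -> P) == (!R || S)) || (P -> ((S && !S) == !(S || !S)))), R.
(((S -> P) == (!R || S)) || (P -> ((S && !S) == !(S || !S)))): β-rule — branch into ((S -> P) == (!R || S))  //  (P -> ((S && !S) == !(S || !S))).
  branch 1 (add ((S -> P) == (!R || S))):
    ((S -> P) == (!R || S)): β-rule — branch into (S -> P), (!R || S)  //  !(S -> P), !(!R || S).
      branch 1.1 (add (S -> P), (!R || S)):
        (S -> P): β-rule — branch into !S  //  P.
          branch 1.1.1 (add !S):
            (!R || S): β-rule — branch into !R  //  S.
              branch 1.1.1.1 (add !R):
                × closes — contains both R and !R.
              branch 1.1.1.2 (add S):
                × closes — contains both S and !S.
          branch 1.1.2 (add P):
            (!R || S): β-rule — branch into !R  //  S.
              branch 1.1.2.1 (add !R):
                × closes — contains both R and !R.
              branch 1.1.2.2 (add S):
                ○ open, literals {P=T, R=T, S=T}.
      branch 1.2 (add !(S -> P), !(!R || S)):
        !(S -> P): α-rule — add S, !P.
        !(!R || S): α-rule — add !!R, !S.
        × closes — contains both S and !S.
  branch 2 (add (P -> ((S && !S) == !(S || !S)))):
    (P -> ((S && !S) == !(S || !S))): β-rule — branch into !P  //  ((S && !S) == !(S || !S)).
      branch 2.1 (add !P):
        ○ open, literals {P=F, R=T}.
      branch 2.2 (add ((S && !S) == !(S || !S))):
        ((S && !S) == !(S || !S)): β-rule — branch into (S && !S), !(S || !S)  //  !(S && !S), !!(S || !S).
          branch 2.2.1 (add (S && !S), !(S || !S)):
            (S && !S): α-rule — add S, !S.
            × closes — contains both S and !S.
          branch 2.2.2 (add !(S && !S), !!(S || !S)):
            !(S && !S): β-rule — branch into !S  //  !!S.
              branch 2.2.2.1 (add !S):
                !!(S || !S): β-rule — branch into S  //  !S.
                  branch 2.2.2.1.1 (add S):
                    × closes — contains both S and !S.
                  branch 2.2.2.1.2 (add !S):
                    ○ open, literals {R=T, S=F}.
              branch 2.2.2.2 (add !!S):
                !!(S || !S): β-rule — branch into S  //  !S.
                  branch 2.2.2.2.1 (add S):
                    ○ open, literals {R=T, S=T}.
                  branch 2.2.2.2.2 (add !S):
                    × closes — contains both S and !S.
7 branches closed, 4 open.
Each open branch fixes some atoms; the unmentioned ones are free. Counting distinct full assignments: branch {P=T, R=T, S=T} (Q) contributes 2 new; branch {P=F, R=T} (Q, S) contributes 4 new; branch {R=T, S=F} (P, Q) contributes 2 new; branch {R=T, S=T} (P, Q) contributes 0 new. Total: 8.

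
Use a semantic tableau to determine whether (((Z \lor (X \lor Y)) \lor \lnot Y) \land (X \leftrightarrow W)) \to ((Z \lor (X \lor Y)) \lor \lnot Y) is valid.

Assume the negation and expand:
Initial set: {\lnot ((((Z \lor (X \lor Y)) \lor \lnot Y) \land (X \leftrightarrow W)) \to ((Z \lor (X \lor Y)) \lor \lnot Y))}.
\lnot ((((Z \lor (X \lor Y)) \lor \lnot Y) \land (X \leftrightarrow W)) \to ((Z \lor (X \lor Y)) \lor \lnot Y)): α-rule — add (((Z \lor (X \lor Y)) \lor \lnot Y) \land (X \leftrightarrow W)), \lnot ((Z \lor (X \lor Y)) \lor \lnot Y).
(((Z \lor (X \lor Y)) \lor \lnot Y) \land (X \leftrightarrow W)): α-rule — add ((Z \lor (X \lor Y)) \lor \lnot Y), (X \leftrightarrow W).
\lnot ((Z \lor (X \lor Y)) \lor \lnot Y): α-rule — add \lnot (Z \lor (X \lor Y)), \lnot \lnot Y.
\lnot (Z \lor (X \lor Y)): α-rule — add \lnot Z, \lnot (X \lor Y).
\lnot (X \lor Y): α-rule — add \lnot X, \lnot Y.
× closes — contains both Y and \lnot Y.
All 1 branch closes.
Every branch closed, so the negation is unsatisfiable and the formula is valid.

Valid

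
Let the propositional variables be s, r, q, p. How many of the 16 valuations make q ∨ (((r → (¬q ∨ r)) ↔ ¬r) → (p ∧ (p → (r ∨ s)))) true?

Initial set: {(q ∨ (((r → (¬q ∨ r)) ↔ ¬r) → (p ∧ (p → (r ∨ s)))))}.
(q ∨ (((r → (¬q ∨ r)) ↔ ¬r) → (p ∧ (p → (r ∨ s))))): β-rule — branch into q  //  (((r → (¬q ∨ r)) ↔ ¬r) → (p ∧ (p → (r ∨ s)))).
  branch 1 (add q):
    ○ open, literals {q=1}.
  branch 2 (add (((r → (¬q ∨ r)) ↔ ¬r) → (p ∧ (p → (r ∨ s))))):
    (((r → (¬q ∨ r)) ↔ ¬r) → (p ∧ (p → (r ∨ s)))): β-rule — branch into ¬((r → (¬q ∨ r)) ↔ ¬r)  //  (p ∧ (p → (r ∨ s))).
      branch 2.1 (add ¬((r → (¬q ∨ r)) ↔ ¬r)):
        ¬((r → (¬q ∨ r)) ↔ ¬r): β-rule — branch into (r → (¬q ∨ r)), ¬¬r  //  ¬(r → (¬q ∨ r)), ¬r.
          branch 2.1.1 (add (r → (¬q ∨ r)), ¬¬r):
            (r → (¬q ∨ r)): β-rule — branch into ¬r  //  (¬q ∨ r).
              branch 2.1.1.1 (add ¬r):
                × closes — contains both r and ¬r.
              branch 2.1.1.2 (add (¬q ∨ r)):
                (¬q ∨ r): β-rule — branch into ¬q  //  r.
                  branch 2.1.1.2.1 (add ¬q):
                    ○ open, literals {q=0, r=1}.
                  branch 2.1.1.2.2 (add r):
                    ○ open, literals {r=1}.
          branch 2.1.2 (add ¬(r → (¬q ∨ r)), ¬r):
            ¬(r → (¬q ∨ r)): α-rule — add r, ¬(¬q ∨ r).
            × closes — contains both r and ¬r.
      branch 2.2 (add (p ∧ (p → (r ∨ s)))):
        (p ∧ (p → (r ∨ s))): α-rule — add p, (p → (r ∨ s)).
        (p → (r ∨ s)): β-rule — branch into ¬p  //  (r ∨ s).
          branch 2.2.1 (add ¬p):
            × closes — contains both p and ¬p.
          branch 2.2.2 (add (r ∨ s)):
            (r ∨ s): β-rule — branch into r  //  s.
              branch 2.2.2.1 (add r):
                ○ open, literals {p=1, r=1}.
              branch 2.2.2.2 (add s):
                ○ open, literals {p=1, s=1}.
3 branches closed, 5 open.
Each open branch fixes some atoms; the unmentioned ones are free. Counting distinct full assignments: branch {q=1} (s, r, p) contributes 8 new; branch {q=0, r=1} (s, p) contributes 4 new; branch {r=1} (s, q, p) contributes 0 new; branch {p=1, r=1} (s, q) contributes 0 new; branch {p=1, s=1} (r, q) contributes 1 new. Total: 13.

13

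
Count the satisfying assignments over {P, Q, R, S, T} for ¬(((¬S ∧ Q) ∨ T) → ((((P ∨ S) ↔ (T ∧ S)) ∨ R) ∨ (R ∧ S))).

Initial set: {¬(((¬S ∧ Q) ∨ T) → ((((P ∨ S) ↔ (T ∧ S)) ∨ R) ∨ (R ∧ S)))}.
¬(((¬S ∧ Q) ∨ T) → ((((P ∨ S) ↔ (T ∧ S)) ∨ R) ∨ (R ∧ S))): α-rule — add ((¬S ∧ Q) ∨ T), ¬((((P ∨ S) ↔ (T ∧ S)) ∨ R) ∨ (R ∧ S)).
¬((((P ∨ S) ↔ (T ∧ S)) ∨ R) ∨ (R ∧ S)): α-rule — add ¬(((P ∨ S) ↔ (T ∧ S)) ∨ R), ¬(R ∧ S).
¬(((P ∨ S) ↔ (T ∧ S)) ∨ R): α-rule — add ¬((P ∨ S) ↔ (T ∧ S)), ¬R.
((¬S ∧ Q) ∨ T): β-rule — branch into (¬S ∧ Q)  //  T.
  branch 1 (add (¬S ∧ Q)):
    (¬S ∧ Q): α-rule — add ¬S, Q.
    ¬(R ∧ S): β-rule — branch into ¬R  //  ¬S.
      branch 1.1 (add ¬R):
        ¬((P ∨ S) ↔ (T ∧ S)): β-rule — branch into (P ∨ S), ¬(T ∧ S)  //  ¬(P ∨ S), (T ∧ S).
          branch 1.1.1 (add (P ∨ S), ¬(T ∧ S)):
            (P ∨ S): β-rule — branch into P  //  S.
              branch 1.1.1.1 (add P):
                ¬(T ∧ S): β-rule — branch into ¬T  //  ¬S.
                  branch 1.1.1.1.1 (add ¬T):
                    ○ open, literals {P=true, Q=true, R=false, S=false, T=false}.
                  branch 1.1.1.1.2 (add ¬S):
                    ○ open, literals {P=true, Q=true, R=false, S=false}.
              branch 1.1.1.2 (add S):
                × closes — contains both S and ¬S.
          branch 1.1.2 (add ¬(P ∨ S), (T ∧ S)):
            ¬(P ∨ S): α-rule — add ¬P, ¬S.
            (T ∧ S): α-rule — add T, S.
            × closes — contains both S and ¬S.
      branch 1.2 (add ¬S):
        ¬((P ∨ S) ↔ (T ∧ S)): β-rule — branch into (P ∨ S), ¬(T ∧ S)  //  ¬(P ∨ S), (T ∧ S).
          branch 1.2.1 (add (P ∨ S), ¬(T ∧ S)):
            (P ∨ S): β-rule — branch into P  //  S.
              branch 1.2.1.1 (add P):
                ¬(T ∧ S): β-rule — branch into ¬T  //  ¬S.
                  branch 1.2.1.1.1 (add ¬T):
                    ○ open, literals {P=true, Q=true, R=false, S=false, T=false}.
                  branch 1.2.1.1.2 (add ¬S):
                    ○ open, literals {P=true, Q=true, R=false, S=false}.
              branch 1.2.1.2 (add S):
                × closes — contains both S and ¬S.
          branch 1.2.2 (add ¬(P ∨ S), (T ∧ S)):
            ¬(P ∨ S): α-rule — add ¬P, ¬S.
            (T ∧ S): α-rule — add T, S.
            × closes — contains both S and ¬S.
  branch 2 (add T):
    ¬(R ∧ S): β-rule — branch into ¬R  //  ¬S.
      branch 2.1 (add ¬R):
        ¬((P ∨ S) ↔ (T ∧ S)): β-rule — branch into (P ∨ S), ¬(T ∧ S)  //  ¬(P ∨ S), (T ∧ S).
          branch 2.1.1 (add (P ∨ S), ¬(T ∧ S)):
            (P ∨ S): β-rule — branch into P  //  S.
              branch 2.1.1.1 (add P):
                ¬(T ∧ S): β-rule — branch into ¬T  //  ¬S.
                  branch 2.1.1.1.1 (add ¬T):
                    × closes — contains both T and ¬T.
                  branch 2.1.1.1.2 (add ¬S):
                    ○ open, literals {P=true, R=false, S=false, T=true}.
              branch 2.1.1.2 (add S):
                ¬(T ∧ S): β-rule — branch into ¬T  //  ¬S.
                  branch 2.1.1.2.1 (add ¬T):
                    × closes — contains both T and ¬T.
                  branch 2.1.1.2.2 (add ¬S):
                    × closes — contains both S and ¬S.
          branch 2.1.2 (add ¬(P ∨ S), (T ∧ S)):
            ¬(P ∨ S): α-rule — add ¬P, ¬S.
            (T ∧ S): α-rule — add T, S.
            × closes — contains both S and ¬S.
      branch 2.2 (add ¬S):
        ¬((P ∨ S) ↔ (T ∧ S)): β-rule — branch into (P ∨ S), ¬(T ∧ S)  //  ¬(P ∨ S), (T ∧ S).
          branch 2.2.1 (add (P ∨ S), ¬(T ∧ S)):
            (P ∨ S): β-rule — branch into P  //  S.
              branch 2.2.1.1 (add P):
                ¬(T ∧ S): β-rule — branch into ¬T  //  ¬S.
                  branch 2.2.1.1.1 (add ¬T):
                    × closes — contains both T and ¬T.
                  branch 2.2.1.1.2 (add ¬S):
                    ○ open, literals {P=true, R=false, S=false, T=true}.
              branch 2.2.1.2 (add S):
                × closes — contains both S and ¬S.
          branch 2.2.2 (add ¬(P ∨ S), (T ∧ S)):
            ¬(P ∨ S): α-rule — add ¬P, ¬S.
            (T ∧ S): α-rule — add T, S.
            × closes — contains both S and ¬S.
11 branches closed, 6 open.
Each open branch fixes some atoms; the unmentioned ones are free. Counting distinct full assignments: branch {P=true, Q=true, R=false, S=false, T=false} (none free) contributes 1 new; branch {P=true, Q=true, R=false, S=false} (T) contributes 1 new; branch {P=true, Q=true, R=false, S=false, T=false} (none free) contributes 0 new; branch {P=true, Q=true, R=false, S=false} (T) contributes 0 new; branch {P=true, R=false, S=false, T=true} (Q) contributes 1 new; branch {P=true, R=false, S=false, T=true} (Q) contributes 0 new. Total: 3.

3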